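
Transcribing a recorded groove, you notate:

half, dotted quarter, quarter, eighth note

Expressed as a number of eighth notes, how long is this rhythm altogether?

10

In eighth notes: half = 4; dotted quarter = 3; quarter = 2; eighth note = 1.
Adding: 4 + 3 + 2 + 1 = 10 eighth notes.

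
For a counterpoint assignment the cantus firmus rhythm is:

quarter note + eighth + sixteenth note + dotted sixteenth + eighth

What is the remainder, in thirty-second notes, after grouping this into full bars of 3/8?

9

One bar of 3/8 = 12 thirty-second notes.
Working in thirty-second notes: quarter note = 8; eighth = 4; sixteenth note = 2; dotted sixteenth = 3; eighth = 4.
Altogether 8 + 4 + 2 + 3 + 4 = 21.
21 ÷ 12 = 1 complete bar with 9 thirty-second notes remaining.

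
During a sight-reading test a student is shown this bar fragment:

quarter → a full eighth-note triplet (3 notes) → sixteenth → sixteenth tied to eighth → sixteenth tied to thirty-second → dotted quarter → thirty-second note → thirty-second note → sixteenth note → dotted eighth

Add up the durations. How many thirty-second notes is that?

Working in thirty-second notes: quarter = 8; a full eighth-note triplet (3 notes) (three triplet eighths span one quarter) = 8; sixteenth = 2; sixteenth tied to eighth (sixteenth + eighth) = 6; sixteenth tied to thirty-second (sixteenth + thirty-second) = 3; dotted quarter = 12; thirty-second note = 1; thirty-second note = 1; sixteenth note = 2; dotted eighth = 6.
Total: 8 + 8 + 2 + 6 + 3 + 12 + 1 + 1 + 2 + 6 = 49 thirty-second notes.

49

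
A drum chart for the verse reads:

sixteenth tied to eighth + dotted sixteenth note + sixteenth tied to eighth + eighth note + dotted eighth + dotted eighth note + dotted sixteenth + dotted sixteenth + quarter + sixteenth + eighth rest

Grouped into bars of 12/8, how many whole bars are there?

One bar of 12/8 = 48 thirty-second notes.
In thirty-second notes: sixteenth tied to eighth (sixteenth + eighth) = 6; dotted sixteenth note = 3; sixteenth tied to eighth (sixteenth + eighth) = 6; eighth note = 4; dotted eighth = 6; dotted eighth note = 6; dotted sixteenth = 3; dotted sixteenth = 3; quarter = 8; sixteenth = 2; eighth rest = 4.
Sum: 6 + 3 + 6 + 4 + 6 + 6 + 3 + 3 + 8 + 2 + 4 = 51.
51 ÷ 48 = 1 complete bar with 3 left over.

1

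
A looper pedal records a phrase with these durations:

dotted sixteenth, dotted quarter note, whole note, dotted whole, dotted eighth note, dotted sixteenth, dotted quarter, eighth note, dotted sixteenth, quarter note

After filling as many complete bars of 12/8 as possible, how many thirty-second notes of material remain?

35

One bar of 12/8 = 48 thirty-second notes.
Convert each value to thirty-second notes: dotted sixteenth = 3; dotted quarter note = 12; whole note = 32; dotted whole = 48; dotted eighth note = 6; dotted sixteenth = 3; dotted quarter = 12; eighth note = 4; dotted sixteenth = 3; quarter note = 8.
Altogether 3 + 12 + 32 + 48 + 6 + 3 + 12 + 4 + 3 + 8 = 131.
131 ÷ 48 = 2 complete bars with 35 thirty-second notes remaining.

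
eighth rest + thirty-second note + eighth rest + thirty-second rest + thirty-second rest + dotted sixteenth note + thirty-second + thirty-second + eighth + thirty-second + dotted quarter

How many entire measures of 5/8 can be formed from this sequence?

1

One bar of 5/8 = 20 thirty-second notes.
Working in thirty-second notes: eighth rest = 4; thirty-second note = 1; eighth rest = 4; thirty-second rest = 1; thirty-second rest = 1; dotted sixteenth note = 3; thirty-second = 1; thirty-second = 1; eighth = 4; thirty-second = 1; dotted quarter = 12.
Sum: 4 + 1 + 4 + 1 + 1 + 3 + 1 + 1 + 4 + 1 + 12 = 33.
33 ÷ 20 = 1 complete bar with 13 left over.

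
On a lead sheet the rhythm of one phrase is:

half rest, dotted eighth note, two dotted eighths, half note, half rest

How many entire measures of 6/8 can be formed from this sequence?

2

One bar of 6/8 = 12 sixteenth notes.
Each duration in sixteenth notes: half rest = 8; dotted eighth note = 3; dotted eighth = 3; dotted eighth = 3; half note = 8; half rest = 8.
Total: 8 + 3 + 3 + 3 + 8 + 8 = 33.
33 ÷ 12 = 2 complete bars with 9 left over.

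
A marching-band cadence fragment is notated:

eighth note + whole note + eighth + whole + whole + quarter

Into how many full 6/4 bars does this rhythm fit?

2

One bar of 6/4 = 12 eighth notes.
Each duration in eighth notes: eighth note = 1; whole note = 8; eighth = 1; whole = 8; whole = 8; quarter = 2.
Sum: 1 + 8 + 1 + 8 + 8 + 2 = 28.
28 ÷ 12 = 2 complete bars with 4 left over.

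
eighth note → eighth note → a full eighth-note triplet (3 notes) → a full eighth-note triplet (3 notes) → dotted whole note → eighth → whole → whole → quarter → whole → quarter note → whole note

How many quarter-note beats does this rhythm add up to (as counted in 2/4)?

One quarter-note beat = 2 eighth notes.
Working in eighth notes: eighth note = 1; eighth note = 1; a full eighth-note triplet (3 notes) (three triplet eighths span one quarter) = 2; a full eighth-note triplet (3 notes) (three triplet eighths span one quarter) = 2; dotted whole note = 12; eighth = 1; whole = 8; whole = 8; quarter = 2; whole = 8; quarter note = 2; whole note = 8.
Sum: 1 + 1 + 2 + 2 + 12 + 1 + 8 + 8 + 2 + 8 + 2 + 8 = 55.
55 ÷ 2 = 27.5 beats.

27.5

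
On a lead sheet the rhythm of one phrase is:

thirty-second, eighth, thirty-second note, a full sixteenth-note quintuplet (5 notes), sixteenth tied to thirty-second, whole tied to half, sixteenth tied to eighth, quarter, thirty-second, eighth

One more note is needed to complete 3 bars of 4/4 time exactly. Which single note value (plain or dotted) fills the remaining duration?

3 bars of 4/4 = 96 thirty-second notes.
Convert each value to thirty-second notes: thirty-second = 1; eighth = 4; thirty-second note = 1; a full sixteenth-note quintuplet (5 notes) (five quintuplet sixteenths span one quarter) = 8; sixteenth tied to thirty-second (sixteenth + thirty-second) = 3; whole tied to half (whole + half) = 48; sixteenth tied to eighth (sixteenth + eighth) = 6; quarter = 8; thirty-second = 1; eighth = 4.
Adding: 1 + 4 + 1 + 8 + 3 + 48 + 6 + 8 + 1 + 4 = 84.
Remaining: 96 − 84 = 12 thirty-second notes, which is a dotted quarter note.

dotted quarter note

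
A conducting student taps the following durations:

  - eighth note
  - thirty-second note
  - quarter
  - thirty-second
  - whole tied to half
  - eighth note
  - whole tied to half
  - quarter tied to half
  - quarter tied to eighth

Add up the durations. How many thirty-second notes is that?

150

Express everything in thirty-second notes: eighth note = 4; thirty-second note = 1; quarter = 8; thirty-second = 1; whole tied to half (whole + half) = 48; eighth note = 4; whole tied to half (whole + half) = 48; quarter tied to half (quarter + half) = 24; quarter tied to eighth (quarter + eighth) = 12.
Adding: 4 + 1 + 8 + 1 + 48 + 4 + 48 + 24 + 12 = 150 thirty-second notes.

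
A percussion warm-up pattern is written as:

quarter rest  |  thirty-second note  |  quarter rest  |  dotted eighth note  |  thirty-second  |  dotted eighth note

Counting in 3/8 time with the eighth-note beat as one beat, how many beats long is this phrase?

One eighth-note beat = 4 thirty-second notes.
In thirty-second notes: quarter rest = 8; thirty-second note = 1; quarter rest = 8; dotted eighth note = 6; thirty-second = 1; dotted eighth note = 6.
Total: 8 + 1 + 8 + 6 + 1 + 6 = 30.
30 ÷ 4 = 7.5 beats.

7.5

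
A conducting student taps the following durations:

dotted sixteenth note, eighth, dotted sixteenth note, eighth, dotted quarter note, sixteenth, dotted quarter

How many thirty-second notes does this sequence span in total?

In thirty-second notes: dotted sixteenth note = 3; eighth = 4; dotted sixteenth note = 3; eighth = 4; dotted quarter note = 12; sixteenth = 2; dotted quarter = 12.
Altogether 3 + 4 + 3 + 4 + 12 + 2 + 12 = 40 thirty-second notes.

40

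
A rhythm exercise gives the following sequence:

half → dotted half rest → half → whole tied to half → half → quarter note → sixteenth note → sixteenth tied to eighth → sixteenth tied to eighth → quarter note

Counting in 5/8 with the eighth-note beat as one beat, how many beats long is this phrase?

37.5

One eighth-note beat = 2 sixteenth notes.
Working in sixteenth notes: half = 8; dotted half rest = 12; half = 8; whole tied to half (whole + half) = 24; half = 8; quarter note = 4; sixteenth note = 1; sixteenth tied to eighth (sixteenth + eighth) = 3; sixteenth tied to eighth (sixteenth + eighth) = 3; quarter note = 4.
Sum: 8 + 12 + 8 + 24 + 8 + 4 + 1 + 3 + 3 + 4 = 75.
75 ÷ 2 = 37.5 beats.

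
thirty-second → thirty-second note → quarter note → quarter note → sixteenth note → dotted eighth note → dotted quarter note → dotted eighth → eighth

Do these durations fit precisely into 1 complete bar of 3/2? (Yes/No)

Yes

One bar of 3/2 = 48 thirty-second notes.
Express everything in thirty-second notes: thirty-second = 1; thirty-second note = 1; quarter note = 8; quarter note = 8; sixteenth note = 2; dotted eighth note = 6; dotted quarter note = 12; dotted eighth = 6; eighth = 4.
Sum: 1 + 1 + 8 + 8 + 2 + 6 + 12 + 6 + 4 = 48.
48 equals 48, so the answer is Yes.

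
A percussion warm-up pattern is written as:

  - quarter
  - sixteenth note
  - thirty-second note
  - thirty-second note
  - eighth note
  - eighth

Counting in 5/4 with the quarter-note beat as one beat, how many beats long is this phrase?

2.5

One quarter-note beat = 8 thirty-second notes.
Convert each value to thirty-second notes: quarter = 8; sixteenth note = 2; thirty-second note = 1; thirty-second note = 1; eighth note = 4; eighth = 4.
Sum: 8 + 2 + 1 + 1 + 4 + 4 = 20.
20 ÷ 8 = 2.5 beats.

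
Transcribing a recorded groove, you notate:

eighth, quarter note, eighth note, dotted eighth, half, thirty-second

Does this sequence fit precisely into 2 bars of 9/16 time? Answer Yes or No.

No

One bar of 9/16 = 18 thirty-second notes, so 2 bars = 36.
In thirty-second notes: eighth = 4; quarter note = 8; eighth note = 4; dotted eighth = 6; half = 16; thirty-second = 1.
Sum: 4 + 8 + 4 + 6 + 16 + 1 = 39.
39 exceeds 36, so the answer is No.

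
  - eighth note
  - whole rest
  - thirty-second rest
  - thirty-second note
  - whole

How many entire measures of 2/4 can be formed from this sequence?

One bar of 2/4 = 16 thirty-second notes.
In thirty-second notes: eighth note = 4; whole rest = 32; thirty-second rest = 1; thirty-second note = 1; whole = 32.
Altogether 4 + 32 + 1 + 1 + 32 = 70.
70 ÷ 16 = 4 complete bars with 6 left over.

4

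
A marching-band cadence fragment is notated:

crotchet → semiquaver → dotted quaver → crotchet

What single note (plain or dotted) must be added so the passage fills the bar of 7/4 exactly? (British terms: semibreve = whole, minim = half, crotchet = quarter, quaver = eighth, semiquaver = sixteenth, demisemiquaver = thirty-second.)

The bar of 7/4 = 28 sixteenth notes.
In sixteenth notes: crotchet = 4; semiquaver = 1; dotted quaver = 3; crotchet = 4.
Adding: 4 + 1 + 3 + 4 = 12.
Remaining: 28 − 12 = 16 sixteenth notes, which is a whole note.

whole note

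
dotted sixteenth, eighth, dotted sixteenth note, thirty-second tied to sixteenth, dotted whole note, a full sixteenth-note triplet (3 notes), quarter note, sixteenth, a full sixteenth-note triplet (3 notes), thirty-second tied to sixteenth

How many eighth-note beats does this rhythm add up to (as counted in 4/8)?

20.5

One eighth-note beat = 4 thirty-second notes.
Each duration in thirty-second notes: dotted sixteenth = 3; eighth = 4; dotted sixteenth note = 3; thirty-second tied to sixteenth (thirty-second + sixteenth) = 3; dotted whole note = 48; a full sixteenth-note triplet (3 notes) (three triplet sixteenths span one eighth) = 4; quarter note = 8; sixteenth = 2; a full sixteenth-note triplet (3 notes) (three triplet sixteenths span one eighth) = 4; thirty-second tied to sixteenth (thirty-second + sixteenth) = 3.
Altogether 3 + 4 + 3 + 3 + 48 + 4 + 8 + 2 + 4 + 3 = 82.
82 ÷ 4 = 20.5 beats.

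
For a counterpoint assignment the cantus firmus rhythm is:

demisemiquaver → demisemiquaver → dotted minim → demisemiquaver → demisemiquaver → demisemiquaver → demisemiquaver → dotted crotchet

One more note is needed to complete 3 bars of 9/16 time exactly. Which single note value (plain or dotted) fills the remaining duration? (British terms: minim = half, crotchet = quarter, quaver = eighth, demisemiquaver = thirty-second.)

dotted quarter note

3 bars of 9/16 = 54 thirty-second notes.
Convert each value to thirty-second notes: demisemiquaver = 1; demisemiquaver = 1; dotted minim = 24; demisemiquaver = 1; demisemiquaver = 1; demisemiquaver = 1; demisemiquaver = 1; dotted crotchet = 12.
Adding: 1 + 1 + 24 + 1 + 1 + 1 + 1 + 12 = 42.
Remaining: 54 − 42 = 12 thirty-second notes, which is a dotted quarter note.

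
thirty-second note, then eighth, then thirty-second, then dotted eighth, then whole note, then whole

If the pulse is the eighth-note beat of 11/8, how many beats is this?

19

One eighth-note beat = 4 thirty-second notes.
Working in thirty-second notes: thirty-second note = 1; eighth = 4; thirty-second = 1; dotted eighth = 6; whole note = 32; whole = 32.
Total: 1 + 4 + 1 + 6 + 32 + 32 = 76.
76 ÷ 4 = 19 beats.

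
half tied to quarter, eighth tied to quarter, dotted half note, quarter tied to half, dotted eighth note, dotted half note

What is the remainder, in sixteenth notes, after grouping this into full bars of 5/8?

One bar of 5/8 = 10 sixteenth notes.
Convert each value to sixteenth notes: half tied to quarter (half + quarter) = 12; eighth tied to quarter (eighth + quarter) = 6; dotted half note = 12; quarter tied to half (quarter + half) = 12; dotted eighth note = 3; dotted half note = 12.
Sum: 12 + 6 + 12 + 12 + 3 + 12 = 57.
57 ÷ 10 = 5 complete bars with 7 sixteenth notes remaining.

7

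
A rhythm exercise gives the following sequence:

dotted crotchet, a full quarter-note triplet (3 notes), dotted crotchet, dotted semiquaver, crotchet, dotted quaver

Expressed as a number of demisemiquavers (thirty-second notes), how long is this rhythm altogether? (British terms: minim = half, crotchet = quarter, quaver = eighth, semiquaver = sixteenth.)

57

In thirty-second notes: dotted crotchet = 12; a full quarter-note triplet (3 notes) (three triplet quarters span one half) = 16; dotted crotchet = 12; dotted semiquaver = 3; crotchet = 8; dotted quaver = 6.
Sum: 12 + 16 + 12 + 3 + 8 + 6 = 57 thirty-second notes.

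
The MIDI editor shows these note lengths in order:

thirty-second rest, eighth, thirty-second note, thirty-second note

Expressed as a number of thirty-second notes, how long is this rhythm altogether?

Convert each value to thirty-second notes: thirty-second rest = 1; eighth = 4; thirty-second note = 1; thirty-second note = 1.
Sum: 1 + 4 + 1 + 1 = 7 thirty-second notes.

7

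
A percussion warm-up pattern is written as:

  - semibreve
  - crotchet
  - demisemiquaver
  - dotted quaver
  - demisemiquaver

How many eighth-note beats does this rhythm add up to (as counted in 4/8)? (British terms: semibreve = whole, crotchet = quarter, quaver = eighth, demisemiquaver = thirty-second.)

One eighth-note beat = 4 thirty-second notes.
Working in thirty-second notes: semibreve = 32; crotchet = 8; demisemiquaver = 1; dotted quaver = 6; demisemiquaver = 1.
Sum: 32 + 8 + 1 + 6 + 1 = 48.
48 ÷ 4 = 12 beats.

12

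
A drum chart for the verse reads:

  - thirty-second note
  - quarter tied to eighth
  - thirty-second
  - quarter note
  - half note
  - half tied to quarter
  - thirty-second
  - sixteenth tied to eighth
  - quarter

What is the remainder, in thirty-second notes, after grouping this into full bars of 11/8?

33

One bar of 11/8 = 44 thirty-second notes.
In thirty-second notes: thirty-second note = 1; quarter tied to eighth (quarter + eighth) = 12; thirty-second = 1; quarter note = 8; half note = 16; half tied to quarter (half + quarter) = 24; thirty-second = 1; sixteenth tied to eighth (sixteenth + eighth) = 6; quarter = 8.
Adding: 1 + 12 + 1 + 8 + 16 + 24 + 1 + 6 + 8 = 77.
77 ÷ 44 = 1 complete bar with 33 thirty-second notes remaining.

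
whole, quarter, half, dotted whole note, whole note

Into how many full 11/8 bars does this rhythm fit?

3

One bar of 11/8 = 11 eighth notes.
In eighth notes: whole = 8; quarter = 2; half = 4; dotted whole note = 12; whole note = 8.
Altogether 8 + 2 + 4 + 12 + 8 = 34.
34 ÷ 11 = 3 complete bars with 1 left over.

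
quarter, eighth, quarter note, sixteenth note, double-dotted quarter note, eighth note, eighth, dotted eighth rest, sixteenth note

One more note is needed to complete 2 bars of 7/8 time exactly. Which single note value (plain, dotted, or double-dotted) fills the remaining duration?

eighth note

2 bars of 7/8 = 28 sixteenth notes.
In sixteenth notes: quarter = 4; eighth = 2; quarter note = 4; sixteenth note = 1; double-dotted quarter note = 7; eighth note = 2; eighth = 2; dotted eighth rest = 3; sixteenth note = 1.
Adding: 4 + 2 + 4 + 1 + 7 + 2 + 2 + 3 + 1 = 26.
Remaining: 28 − 26 = 2 sixteenth notes, which is a eighth note.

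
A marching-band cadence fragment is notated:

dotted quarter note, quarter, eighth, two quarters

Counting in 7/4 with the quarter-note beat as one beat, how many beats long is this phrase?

5

One quarter-note beat = 2 eighth notes.
Each duration in eighth notes: dotted quarter note = 3; quarter = 2; eighth = 1; quarter = 2; quarter = 2.
Altogether 3 + 2 + 1 + 2 + 2 = 10.
10 ÷ 2 = 5 beats.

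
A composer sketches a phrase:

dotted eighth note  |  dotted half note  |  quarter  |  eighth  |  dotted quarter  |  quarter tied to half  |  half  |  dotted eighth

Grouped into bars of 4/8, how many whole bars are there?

6

One bar of 4/8 = 8 sixteenth notes.
In sixteenth notes: dotted eighth note = 3; dotted half note = 12; quarter = 4; eighth = 2; dotted quarter = 6; quarter tied to half (quarter + half) = 12; half = 8; dotted eighth = 3.
Total: 3 + 12 + 4 + 2 + 6 + 12 + 8 + 3 = 50.
50 ÷ 8 = 6 complete bars with 2 left over.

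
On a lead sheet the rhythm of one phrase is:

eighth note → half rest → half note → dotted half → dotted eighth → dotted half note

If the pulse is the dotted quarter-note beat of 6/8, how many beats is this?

7.5

One dotted quarter-note beat = 6 sixteenth notes.
In sixteenth notes: eighth note = 2; half rest = 8; half note = 8; dotted half = 12; dotted eighth = 3; dotted half note = 12.
Total: 2 + 8 + 8 + 12 + 3 + 12 = 45.
45 ÷ 6 = 7.5 beats.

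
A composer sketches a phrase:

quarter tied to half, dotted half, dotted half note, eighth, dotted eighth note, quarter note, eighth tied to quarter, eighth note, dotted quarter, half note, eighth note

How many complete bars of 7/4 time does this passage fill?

2

One bar of 7/4 = 28 sixteenth notes.
Working in sixteenth notes: quarter tied to half (quarter + half) = 12; dotted half = 12; dotted half note = 12; eighth = 2; dotted eighth note = 3; quarter note = 4; eighth tied to quarter (eighth + quarter) = 6; eighth note = 2; dotted quarter = 6; half note = 8; eighth note = 2.
Sum: 12 + 12 + 12 + 2 + 3 + 4 + 6 + 2 + 6 + 8 + 2 = 69.
69 ÷ 28 = 2 complete bars with 13 left over.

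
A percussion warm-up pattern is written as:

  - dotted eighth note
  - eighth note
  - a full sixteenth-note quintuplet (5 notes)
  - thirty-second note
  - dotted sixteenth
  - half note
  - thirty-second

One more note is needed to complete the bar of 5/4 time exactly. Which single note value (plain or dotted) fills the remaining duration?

The bar of 5/4 = 40 thirty-second notes.
In thirty-second notes: dotted eighth note = 6; eighth note = 4; a full sixteenth-note quintuplet (5 notes) (five quintuplet sixteenths span one quarter) = 8; thirty-second note = 1; dotted sixteenth = 3; half note = 16; thirty-second = 1.
Altogether 6 + 4 + 8 + 1 + 3 + 16 + 1 = 39.
Remaining: 40 − 39 = 1 thirty-second note, which is a thirty-second note.

thirty-second note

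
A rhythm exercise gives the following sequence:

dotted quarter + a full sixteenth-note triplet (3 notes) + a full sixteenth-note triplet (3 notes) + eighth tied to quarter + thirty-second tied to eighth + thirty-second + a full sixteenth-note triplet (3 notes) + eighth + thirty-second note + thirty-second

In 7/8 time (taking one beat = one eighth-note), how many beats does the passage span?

One eighth-note beat = 4 thirty-second notes.
Each duration in thirty-second notes: dotted quarter = 12; a full sixteenth-note triplet (3 notes) (three triplet sixteenths span one eighth) = 4; a full sixteenth-note triplet (3 notes) (three triplet sixteenths span one eighth) = 4; eighth tied to quarter (eighth + quarter) = 12; thirty-second tied to eighth (thirty-second + eighth) = 5; thirty-second = 1; a full sixteenth-note triplet (3 notes) (three triplet sixteenths span one eighth) = 4; eighth = 4; thirty-second note = 1; thirty-second = 1.
Altogether 12 + 4 + 4 + 12 + 5 + 1 + 4 + 4 + 1 + 1 = 48.
48 ÷ 4 = 12 beats.

12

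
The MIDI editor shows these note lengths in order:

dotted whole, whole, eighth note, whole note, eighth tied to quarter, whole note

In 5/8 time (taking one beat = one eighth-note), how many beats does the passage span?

One eighth-note beat = 2 sixteenth notes.
Convert each value to sixteenth notes: dotted whole = 24; whole = 16; eighth note = 2; whole note = 16; eighth tied to quarter (eighth + quarter) = 6; whole note = 16.
Adding: 24 + 16 + 2 + 16 + 6 + 16 = 80.
80 ÷ 2 = 40 beats.

40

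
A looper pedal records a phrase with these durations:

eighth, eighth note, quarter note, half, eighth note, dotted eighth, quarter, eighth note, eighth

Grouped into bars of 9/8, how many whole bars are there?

1

One bar of 9/8 = 18 sixteenth notes.
In sixteenth notes: eighth = 2; eighth note = 2; quarter note = 4; half = 8; eighth note = 2; dotted eighth = 3; quarter = 4; eighth note = 2; eighth = 2.
Adding: 2 + 2 + 4 + 8 + 2 + 3 + 4 + 2 + 2 = 29.
29 ÷ 18 = 1 complete bar with 11 left over.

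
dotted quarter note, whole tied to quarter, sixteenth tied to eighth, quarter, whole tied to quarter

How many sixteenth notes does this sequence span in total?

53

Express everything in sixteenth notes: dotted quarter note = 6; whole tied to quarter (whole + quarter) = 20; sixteenth tied to eighth (sixteenth + eighth) = 3; quarter = 4; whole tied to quarter (whole + quarter) = 20.
Adding: 6 + 20 + 3 + 4 + 20 = 53 sixteenth notes.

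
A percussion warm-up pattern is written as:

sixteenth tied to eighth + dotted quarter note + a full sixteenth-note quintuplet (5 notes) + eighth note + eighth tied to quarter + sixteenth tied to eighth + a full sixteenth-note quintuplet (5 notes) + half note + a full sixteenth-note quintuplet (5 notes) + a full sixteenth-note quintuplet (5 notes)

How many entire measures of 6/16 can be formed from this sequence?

One bar of 6/16 = 6 sixteenth notes.
In sixteenth notes: sixteenth tied to eighth (sixteenth + eighth) = 3; dotted quarter note = 6; a full sixteenth-note quintuplet (5 notes) (five quintuplet sixteenths span one quarter) = 4; eighth note = 2; eighth tied to quarter (eighth + quarter) = 6; sixteenth tied to eighth (sixteenth + eighth) = 3; a full sixteenth-note quintuplet (5 notes) (five quintuplet sixteenths span one quarter) = 4; half note = 8; a full sixteenth-note quintuplet (5 notes) (five quintuplet sixteenths span one quarter) = 4; a full sixteenth-note quintuplet (5 notes) (five quintuplet sixteenths span one quarter) = 4.
Total: 3 + 6 + 4 + 2 + 6 + 3 + 4 + 8 + 4 + 4 = 44.
44 ÷ 6 = 7 complete bars with 2 left over.

7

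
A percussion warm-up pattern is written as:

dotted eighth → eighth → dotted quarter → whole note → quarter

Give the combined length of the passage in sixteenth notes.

31

Express everything in sixteenth notes: dotted eighth = 3; eighth = 2; dotted quarter = 6; whole note = 16; quarter = 4.
Altogether 3 + 2 + 6 + 16 + 4 = 31 sixteenth notes.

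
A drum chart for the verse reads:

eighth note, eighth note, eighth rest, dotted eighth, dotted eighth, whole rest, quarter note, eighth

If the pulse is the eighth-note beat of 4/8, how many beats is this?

17

One eighth-note beat = 2 sixteenth notes.
Each duration in sixteenth notes: eighth note = 2; eighth note = 2; eighth rest = 2; dotted eighth = 3; dotted eighth = 3; whole rest = 16; quarter note = 4; eighth = 2.
Altogether 2 + 2 + 2 + 3 + 3 + 16 + 4 + 2 = 34.
34 ÷ 2 = 17 beats.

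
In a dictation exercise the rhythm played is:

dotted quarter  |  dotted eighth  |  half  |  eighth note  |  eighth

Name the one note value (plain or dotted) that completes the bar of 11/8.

The bar of 11/8 = 22 sixteenth notes.
In sixteenth notes: dotted quarter = 6; dotted eighth = 3; half = 8; eighth note = 2; eighth = 2.
Altogether 6 + 3 + 8 + 2 + 2 = 21.
Remaining: 22 − 21 = 1 sixteenth note, which is a sixteenth note.

sixteenth note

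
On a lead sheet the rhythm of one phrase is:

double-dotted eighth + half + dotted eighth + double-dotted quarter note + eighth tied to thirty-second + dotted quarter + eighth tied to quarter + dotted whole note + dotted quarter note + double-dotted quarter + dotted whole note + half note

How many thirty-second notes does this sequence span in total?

Convert each value to thirty-second notes: double-dotted eighth = 7; half = 16; dotted eighth = 6; double-dotted quarter note = 14; eighth tied to thirty-second (eighth + thirty-second) = 5; dotted quarter = 12; eighth tied to quarter (eighth + quarter) = 12; dotted whole note = 48; dotted quarter note = 12; double-dotted quarter = 14; dotted whole note = 48; half note = 16.
Altogether 7 + 16 + 6 + 14 + 5 + 12 + 12 + 48 + 12 + 14 + 48 + 16 = 210 thirty-second notes.

210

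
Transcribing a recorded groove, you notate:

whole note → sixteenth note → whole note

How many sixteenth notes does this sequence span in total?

33

Working in sixteenth notes: whole note = 16; sixteenth note = 1; whole note = 16.
Altogether 16 + 1 + 16 = 33 sixteenth notes.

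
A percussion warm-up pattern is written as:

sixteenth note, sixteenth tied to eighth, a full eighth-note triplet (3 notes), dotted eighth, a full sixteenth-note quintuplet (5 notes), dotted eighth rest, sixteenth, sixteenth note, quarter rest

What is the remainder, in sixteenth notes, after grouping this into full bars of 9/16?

6

One bar of 9/16 = 9 sixteenth notes.
In sixteenth notes: sixteenth note = 1; sixteenth tied to eighth (sixteenth + eighth) = 3; a full eighth-note triplet (3 notes) (three triplet eighths span one quarter) = 4; dotted eighth = 3; a full sixteenth-note quintuplet (5 notes) (five quintuplet sixteenths span one quarter) = 4; dotted eighth rest = 3; sixteenth = 1; sixteenth note = 1; quarter rest = 4.
Adding: 1 + 3 + 4 + 3 + 4 + 3 + 1 + 1 + 4 = 24.
24 ÷ 9 = 2 complete bars with 6 sixteenth notes remaining.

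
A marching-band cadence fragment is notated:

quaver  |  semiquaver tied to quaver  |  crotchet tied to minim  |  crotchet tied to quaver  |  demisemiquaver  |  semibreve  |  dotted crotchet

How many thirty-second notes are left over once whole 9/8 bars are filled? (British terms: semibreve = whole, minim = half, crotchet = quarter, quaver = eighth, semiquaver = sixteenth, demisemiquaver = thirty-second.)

One bar of 9/8 = 36 thirty-second notes.
Working in thirty-second notes: quaver = 4; semiquaver tied to quaver (semiquaver + quaver) = 6; crotchet tied to minim (crotchet + minim) = 24; crotchet tied to quaver (crotchet + quaver) = 12; demisemiquaver = 1; semibreve = 32; dotted crotchet = 12.
Total: 4 + 6 + 24 + 12 + 1 + 32 + 12 = 91.
91 ÷ 36 = 2 complete bars with 19 thirty-second notes remaining.

19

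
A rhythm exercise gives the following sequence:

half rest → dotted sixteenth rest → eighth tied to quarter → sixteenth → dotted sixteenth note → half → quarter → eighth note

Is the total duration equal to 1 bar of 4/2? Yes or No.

Yes

One bar of 4/2 = 64 thirty-second notes.
Working in thirty-second notes: half rest = 16; dotted sixteenth rest = 3; eighth tied to quarter (eighth + quarter) = 12; sixteenth = 2; dotted sixteenth note = 3; half = 16; quarter = 8; eighth note = 4.
Sum: 16 + 3 + 12 + 2 + 3 + 16 + 8 + 4 = 64.
64 equals 64, so the answer is Yes.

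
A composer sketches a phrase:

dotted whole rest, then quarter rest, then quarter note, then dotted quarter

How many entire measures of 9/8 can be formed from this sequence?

2

One bar of 9/8 = 9 eighth notes.
In eighth notes: dotted whole rest = 12; quarter rest = 2; quarter note = 2; dotted quarter = 3.
Adding: 12 + 2 + 2 + 3 = 19.
19 ÷ 9 = 2 complete bars with 1 left over.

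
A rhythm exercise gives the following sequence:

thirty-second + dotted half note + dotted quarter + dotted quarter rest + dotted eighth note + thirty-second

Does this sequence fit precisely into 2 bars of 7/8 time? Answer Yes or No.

One bar of 7/8 = 28 thirty-second notes, so 2 bars = 56.
Express everything in thirty-second notes: thirty-second = 1; dotted half note = 24; dotted quarter = 12; dotted quarter rest = 12; dotted eighth note = 6; thirty-second = 1.
Adding: 1 + 24 + 12 + 12 + 6 + 1 = 56.
56 equals 56, so the answer is Yes.

Yes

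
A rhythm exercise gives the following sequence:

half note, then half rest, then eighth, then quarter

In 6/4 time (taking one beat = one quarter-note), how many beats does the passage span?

5.5

One quarter-note beat = 2 eighth notes.
Working in eighth notes: half note = 4; half rest = 4; eighth = 1; quarter = 2.
Altogether 4 + 4 + 1 + 2 = 11.
11 ÷ 2 = 5.5 beats.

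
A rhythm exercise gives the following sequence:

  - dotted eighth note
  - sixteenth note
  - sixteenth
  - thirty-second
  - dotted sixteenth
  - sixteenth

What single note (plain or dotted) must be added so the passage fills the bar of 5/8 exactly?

eighth note

The bar of 5/8 = 20 thirty-second notes.
Each duration in thirty-second notes: dotted eighth note = 6; sixteenth note = 2; sixteenth = 2; thirty-second = 1; dotted sixteenth = 3; sixteenth = 2.
Altogether 6 + 2 + 2 + 1 + 3 + 2 = 16.
Remaining: 20 − 16 = 4 thirty-second notes, which is a eighth note.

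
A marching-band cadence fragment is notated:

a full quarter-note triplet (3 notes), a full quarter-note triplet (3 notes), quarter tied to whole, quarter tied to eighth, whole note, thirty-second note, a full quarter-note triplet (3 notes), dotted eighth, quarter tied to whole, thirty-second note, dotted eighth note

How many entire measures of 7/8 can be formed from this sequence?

6

One bar of 7/8 = 28 thirty-second notes.
Working in thirty-second notes: a full quarter-note triplet (3 notes) (three triplet quarters span one half) = 16; a full quarter-note triplet (3 notes) (three triplet quarters span one half) = 16; quarter tied to whole (quarter + whole) = 40; quarter tied to eighth (quarter + eighth) = 12; whole note = 32; thirty-second note = 1; a full quarter-note triplet (3 notes) (three triplet quarters span one half) = 16; dotted eighth = 6; quarter tied to whole (quarter + whole) = 40; thirty-second note = 1; dotted eighth note = 6.
Total: 16 + 16 + 40 + 12 + 32 + 1 + 16 + 6 + 40 + 1 + 6 = 186.
186 ÷ 28 = 6 complete bars with 18 left over.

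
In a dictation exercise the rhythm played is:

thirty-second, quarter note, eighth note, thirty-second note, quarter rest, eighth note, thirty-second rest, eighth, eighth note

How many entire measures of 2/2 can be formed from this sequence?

One bar of 2/2 = 32 thirty-second notes.
Working in thirty-second notes: thirty-second = 1; quarter note = 8; eighth note = 4; thirty-second note = 1; quarter rest = 8; eighth note = 4; thirty-second rest = 1; eighth = 4; eighth note = 4.
Sum: 1 + 8 + 4 + 1 + 8 + 4 + 1 + 4 + 4 = 35.
35 ÷ 32 = 1 complete bar with 3 left over.

1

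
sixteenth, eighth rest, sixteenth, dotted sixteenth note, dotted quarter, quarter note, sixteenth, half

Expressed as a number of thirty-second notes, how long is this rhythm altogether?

49

Each duration in thirty-second notes: sixteenth = 2; eighth rest = 4; sixteenth = 2; dotted sixteenth note = 3; dotted quarter = 12; quarter note = 8; sixteenth = 2; half = 16.
Total: 2 + 4 + 2 + 3 + 12 + 8 + 2 + 16 = 49 thirty-second notes.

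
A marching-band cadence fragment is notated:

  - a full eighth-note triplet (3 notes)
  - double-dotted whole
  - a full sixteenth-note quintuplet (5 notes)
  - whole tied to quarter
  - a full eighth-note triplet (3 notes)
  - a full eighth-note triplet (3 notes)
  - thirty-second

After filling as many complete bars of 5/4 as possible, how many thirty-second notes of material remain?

9

One bar of 5/4 = 40 thirty-second notes.
Each duration in thirty-second notes: a full eighth-note triplet (3 notes) (three triplet eighths span one quarter) = 8; double-dotted whole = 56; a full sixteenth-note quintuplet (5 notes) (five quintuplet sixteenths span one quarter) = 8; whole tied to quarter (whole + quarter) = 40; a full eighth-note triplet (3 notes) (three triplet eighths span one quarter) = 8; a full eighth-note triplet (3 notes) (three triplet eighths span one quarter) = 8; thirty-second = 1.
Adding: 8 + 56 + 8 + 40 + 8 + 8 + 1 = 129.
129 ÷ 40 = 3 complete bars with 9 thirty-second notes remaining.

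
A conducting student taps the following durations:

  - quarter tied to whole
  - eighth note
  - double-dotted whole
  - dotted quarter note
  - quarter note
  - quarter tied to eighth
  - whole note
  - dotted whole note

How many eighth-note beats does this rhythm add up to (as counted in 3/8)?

53

One eighth-note beat = 2 sixteenth notes.
Working in sixteenth notes: quarter tied to whole (quarter + whole) = 20; eighth note = 2; double-dotted whole = 28; dotted quarter note = 6; quarter note = 4; quarter tied to eighth (quarter + eighth) = 6; whole note = 16; dotted whole note = 24.
Adding: 20 + 2 + 28 + 6 + 4 + 6 + 16 + 24 = 106.
106 ÷ 2 = 53 beats.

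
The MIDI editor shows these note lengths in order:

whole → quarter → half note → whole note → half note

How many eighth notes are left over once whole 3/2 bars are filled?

One bar of 3/2 = 6 quarter notes.
Working in quarter notes: whole = 4; quarter = 1; half note = 2; whole note = 4; half note = 2.
Adding: 4 + 1 + 2 + 4 + 2 = 13.
13 ÷ 6 = 2 complete bars with 1 quarter note remaining = 2 eighth notes.

2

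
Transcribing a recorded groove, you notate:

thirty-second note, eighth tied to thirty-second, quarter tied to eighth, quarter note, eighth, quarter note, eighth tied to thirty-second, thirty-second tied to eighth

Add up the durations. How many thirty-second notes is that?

Each duration in thirty-second notes: thirty-second note = 1; eighth tied to thirty-second (eighth + thirty-second) = 5; quarter tied to eighth (quarter + eighth) = 12; quarter note = 8; eighth = 4; quarter note = 8; eighth tied to thirty-second (eighth + thirty-second) = 5; thirty-second tied to eighth (thirty-second + eighth) = 5.
Adding: 1 + 5 + 12 + 8 + 4 + 8 + 5 + 5 = 48 thirty-second notes.

48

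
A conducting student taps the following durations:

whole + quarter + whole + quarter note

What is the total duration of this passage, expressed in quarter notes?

In quarter notes: whole = 4; quarter = 1; whole = 4; quarter note = 1.
Altogether 4 + 1 + 4 + 1 = 10 quarter notes.

10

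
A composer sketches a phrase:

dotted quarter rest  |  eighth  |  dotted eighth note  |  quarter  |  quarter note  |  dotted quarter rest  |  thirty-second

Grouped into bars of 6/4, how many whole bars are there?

1

One bar of 6/4 = 48 thirty-second notes.
Each duration in thirty-second notes: dotted quarter rest = 12; eighth = 4; dotted eighth note = 6; quarter = 8; quarter note = 8; dotted quarter rest = 12; thirty-second = 1.
Adding: 12 + 4 + 6 + 8 + 8 + 12 + 1 = 51.
51 ÷ 48 = 1 complete bar with 3 left over.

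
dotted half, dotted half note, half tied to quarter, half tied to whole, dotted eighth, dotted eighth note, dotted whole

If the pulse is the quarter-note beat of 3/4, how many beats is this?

One quarter-note beat = 4 sixteenth notes.
In sixteenth notes: dotted half = 12; dotted half note = 12; half tied to quarter (half + quarter) = 12; half tied to whole (half + whole) = 24; dotted eighth = 3; dotted eighth note = 3; dotted whole = 24.
Sum: 12 + 12 + 12 + 24 + 3 + 3 + 24 = 90.
90 ÷ 4 = 22.5 beats.

22.5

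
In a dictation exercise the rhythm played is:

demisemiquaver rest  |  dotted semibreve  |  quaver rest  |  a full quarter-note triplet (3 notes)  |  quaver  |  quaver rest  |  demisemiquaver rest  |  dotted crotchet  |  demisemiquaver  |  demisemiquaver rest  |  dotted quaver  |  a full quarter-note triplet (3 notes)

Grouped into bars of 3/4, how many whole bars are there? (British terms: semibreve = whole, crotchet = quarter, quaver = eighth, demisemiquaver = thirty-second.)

One bar of 3/4 = 24 thirty-second notes.
Each duration in thirty-second notes: demisemiquaver rest = 1; dotted semibreve = 48; quaver rest = 4; a full quarter-note triplet (3 notes) (three triplet quarters span one half) = 16; quaver = 4; quaver rest = 4; demisemiquaver rest = 1; dotted crotchet = 12; demisemiquaver = 1; demisemiquaver rest = 1; dotted quaver = 6; a full quarter-note triplet (3 notes) (three triplet quarters span one half) = 16.
Adding: 1 + 48 + 4 + 16 + 4 + 4 + 1 + 12 + 1 + 1 + 6 + 16 = 114.
114 ÷ 24 = 4 complete bars with 18 left over.

4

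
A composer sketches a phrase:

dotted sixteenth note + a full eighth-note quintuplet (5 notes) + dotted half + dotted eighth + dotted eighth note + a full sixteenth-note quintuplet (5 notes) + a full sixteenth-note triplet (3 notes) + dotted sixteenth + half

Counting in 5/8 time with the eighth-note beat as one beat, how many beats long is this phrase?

21.5

One eighth-note beat = 4 thirty-second notes.
In thirty-second notes: dotted sixteenth note = 3; a full eighth-note quintuplet (5 notes) (five quintuplet eighths span one half) = 16; dotted half = 24; dotted eighth = 6; dotted eighth note = 6; a full sixteenth-note quintuplet (5 notes) (five quintuplet sixteenths span one quarter) = 8; a full sixteenth-note triplet (3 notes) (three triplet sixteenths span one eighth) = 4; dotted sixteenth = 3; half = 16.
Sum: 3 + 16 + 24 + 6 + 6 + 8 + 4 + 3 + 16 = 86.
86 ÷ 4 = 21.5 beats.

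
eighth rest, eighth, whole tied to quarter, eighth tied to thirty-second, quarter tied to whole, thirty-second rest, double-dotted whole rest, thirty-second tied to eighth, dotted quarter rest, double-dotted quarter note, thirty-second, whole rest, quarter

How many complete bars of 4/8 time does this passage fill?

One bar of 4/8 = 16 thirty-second notes.
Each duration in thirty-second notes: eighth rest = 4; eighth = 4; whole tied to quarter (whole + quarter) = 40; eighth tied to thirty-second (eighth + thirty-second) = 5; quarter tied to whole (quarter + whole) = 40; thirty-second rest = 1; double-dotted whole rest = 56; thirty-second tied to eighth (thirty-second + eighth) = 5; dotted quarter rest = 12; double-dotted quarter note = 14; thirty-second = 1; whole rest = 32; quarter = 8.
Altogether 4 + 4 + 40 + 5 + 40 + 1 + 56 + 5 + 12 + 14 + 1 + 32 + 8 = 222.
222 ÷ 16 = 13 complete bars with 14 left over.

13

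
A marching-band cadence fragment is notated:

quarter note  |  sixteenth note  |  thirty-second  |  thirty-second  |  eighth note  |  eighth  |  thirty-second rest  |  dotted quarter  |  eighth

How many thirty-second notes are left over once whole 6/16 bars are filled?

One bar of 6/16 = 12 thirty-second notes.
In thirty-second notes: quarter note = 8; sixteenth note = 2; thirty-second = 1; thirty-second = 1; eighth note = 4; eighth = 4; thirty-second rest = 1; dotted quarter = 12; eighth = 4.
Adding: 8 + 2 + 1 + 1 + 4 + 4 + 1 + 12 + 4 = 37.
37 ÷ 12 = 3 complete bars with 1 thirty-second note remaining.

1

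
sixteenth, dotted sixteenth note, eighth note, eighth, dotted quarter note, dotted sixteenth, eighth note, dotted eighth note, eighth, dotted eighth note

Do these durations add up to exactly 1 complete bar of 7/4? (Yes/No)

One bar of 7/4 = 56 thirty-second notes.
In thirty-second notes: sixteenth = 2; dotted sixteenth note = 3; eighth note = 4; eighth = 4; dotted quarter note = 12; dotted sixteenth = 3; eighth note = 4; dotted eighth note = 6; eighth = 4; dotted eighth note = 6.
Adding: 2 + 3 + 4 + 4 + 12 + 3 + 4 + 6 + 4 + 6 = 48.
48 falls short of 56, so the answer is No.

No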